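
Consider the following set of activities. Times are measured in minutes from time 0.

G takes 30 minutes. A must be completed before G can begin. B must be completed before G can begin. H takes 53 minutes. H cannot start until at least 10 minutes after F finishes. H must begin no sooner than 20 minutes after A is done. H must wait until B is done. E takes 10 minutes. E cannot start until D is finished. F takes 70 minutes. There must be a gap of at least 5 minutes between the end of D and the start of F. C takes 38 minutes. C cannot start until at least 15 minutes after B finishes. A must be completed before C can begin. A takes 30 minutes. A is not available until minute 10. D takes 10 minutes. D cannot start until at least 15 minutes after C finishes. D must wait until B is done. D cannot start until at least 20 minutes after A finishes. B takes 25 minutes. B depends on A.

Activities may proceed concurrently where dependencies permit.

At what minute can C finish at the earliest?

A waits on its own release at minute 10, so it starts at minute 10 and finishes at 10 + 30 = minute 40.
B waits on A (finishes minute 40), so it starts at minute 40 and finishes at 40 + 25 = minute 65.
C has to wait for B (finishes minute 65, plus 15-minute gap → minute 80); A (finishes minute 40). The latest of these is minute 80, so C runs minute 80 to 80 + 38 = minute 118.

118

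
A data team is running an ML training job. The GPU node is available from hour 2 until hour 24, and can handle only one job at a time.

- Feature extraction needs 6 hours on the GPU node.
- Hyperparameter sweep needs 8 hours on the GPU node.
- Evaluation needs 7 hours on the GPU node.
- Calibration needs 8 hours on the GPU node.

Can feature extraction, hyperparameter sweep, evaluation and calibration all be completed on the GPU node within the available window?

No

The GPU node window is 24 − 2 = 22 hours.
Running back to back, the jobs need 6 + 8 + 7 + 8 = 29 hours on the GPU node.
Since 29 > 22, they cannot all fit.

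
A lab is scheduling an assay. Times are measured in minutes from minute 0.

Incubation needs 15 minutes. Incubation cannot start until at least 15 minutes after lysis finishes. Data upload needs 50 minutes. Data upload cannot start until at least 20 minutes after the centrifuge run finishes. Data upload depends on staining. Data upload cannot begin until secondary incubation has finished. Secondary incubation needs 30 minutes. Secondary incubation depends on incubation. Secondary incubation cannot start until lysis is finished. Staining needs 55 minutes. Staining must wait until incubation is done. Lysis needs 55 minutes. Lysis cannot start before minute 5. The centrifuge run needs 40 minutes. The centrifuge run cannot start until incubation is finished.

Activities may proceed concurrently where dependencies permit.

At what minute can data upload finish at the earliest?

Lysis waits on its own release at minute 5, so it starts at minute 5 and finishes at 5 + 55 = minute 60.
Incubation waits on lysis (finishes minute 60, plus 15-minute gap → minute 75), so it starts at minute 75 and finishes at 75 + 15 = minute 90.
For secondary incubation: incubation (finishes minute 90); lysis (finishes minute 60). Taking the maximum gives a start of minute 90, and it finishes at 90 + 30 = minute 120.
Staining cannot begin until incubation (finishes minute 90). It runs from minute 90 to 90 + 55 = minute 145.
The centrifuge run cannot begin until incubation (finishes minute 90). It runs from minute 90 to 90 + 40 = minute 130.
Data upload has to wait for the centrifuge run (finishes minute 130, plus 20-minute gap → minute 150); staining (finishes minute 145); secondary incubation (finishes minute 120). The latest of these is minute 150, so data upload runs minute 150 to 150 + 50 = minute 200.

200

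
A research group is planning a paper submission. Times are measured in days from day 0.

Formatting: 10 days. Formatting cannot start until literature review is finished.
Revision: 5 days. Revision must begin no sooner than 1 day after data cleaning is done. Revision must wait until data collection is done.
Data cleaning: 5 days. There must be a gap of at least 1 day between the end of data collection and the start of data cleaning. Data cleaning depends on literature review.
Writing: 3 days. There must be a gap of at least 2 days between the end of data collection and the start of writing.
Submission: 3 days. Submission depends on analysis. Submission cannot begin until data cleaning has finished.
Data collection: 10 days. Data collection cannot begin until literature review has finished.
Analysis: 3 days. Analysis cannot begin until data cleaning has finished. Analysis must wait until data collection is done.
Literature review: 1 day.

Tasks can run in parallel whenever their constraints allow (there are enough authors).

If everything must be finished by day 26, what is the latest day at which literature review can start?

Submission has no dependents, so it just needs to finish by day 26. Starting by 26 − 3 = day 23 achieves that.
Analysis must finish before submission (must start by day 23). With a 3-day duration, analysis must start by 23 − 3 = day 20.
Nothing follows revision; the deadline of day 26 is its only limit. It must start by 26 − 5 = day 21.
Data cleaning must finish in time for analysis (must start by day 20); revision (must start by day 21, minus 1-day gap → day 20); submission (must start by day 23). The tightest is day 20, so data cleaning must start by 20 − 5 = day 15.
Writing must finish by day 26; it takes 3 days, so it must start by 26 − 3 = day 23.
Data collection must finish in time for data cleaning (must start by day 15, minus 1-day gap → day 14); analysis (must start by day 20); writing (must start by day 23, minus 2-day gap → day 21); revision (must start by day 21). The tightest is day 14, so data collection must start by 14 − 10 = day 4.
To finish by day 26, formatting (duration 10) must start no later than day 16.
Literature review has several dependents: data collection (must start by day 4); data cleaning (must start by day 15); formatting (must start by day 16). The earliest of those limits is day 4, so literature review must start by 4 − 1 = day 3.

3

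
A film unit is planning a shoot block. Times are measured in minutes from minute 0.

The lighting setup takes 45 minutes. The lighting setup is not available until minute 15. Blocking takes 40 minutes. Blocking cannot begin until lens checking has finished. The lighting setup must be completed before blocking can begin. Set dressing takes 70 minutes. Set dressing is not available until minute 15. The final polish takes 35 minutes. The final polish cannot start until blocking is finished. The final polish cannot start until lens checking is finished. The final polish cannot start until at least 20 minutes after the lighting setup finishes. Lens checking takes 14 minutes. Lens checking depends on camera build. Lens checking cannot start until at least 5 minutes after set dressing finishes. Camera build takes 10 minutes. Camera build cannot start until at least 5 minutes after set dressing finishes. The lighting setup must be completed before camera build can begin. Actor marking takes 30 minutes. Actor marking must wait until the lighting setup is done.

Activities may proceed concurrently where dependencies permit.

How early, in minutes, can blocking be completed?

154

The lighting setup cannot begin until its own release at minute 15. It runs from minute 15 to 15 + 45 = minute 60.
Set dressing waits on its own release at minute 15, so it starts at minute 15 and finishes at 15 + 70 = minute 85.
Camera build has to wait for set dressing (finishes minute 85, plus 5-minute gap → minute 90); the lighting setup (finishes minute 60). The latest of these is minute 90, so camera build runs minute 90 to 90 + 10 = minute 100.
Lens checking has to wait for camera build (finishes minute 100); set dressing (finishes minute 85, plus 5-minute gap → minute 90). The latest of these is minute 100, so lens checking runs minute 100 to 100 + 14 = minute 114.
Blocking cannot start until lens checking (finishes minute 114); the lighting setup (finishes minute 60). The controlling bound is minute 114, so blocking finishes at 114 + 40 = minute 154.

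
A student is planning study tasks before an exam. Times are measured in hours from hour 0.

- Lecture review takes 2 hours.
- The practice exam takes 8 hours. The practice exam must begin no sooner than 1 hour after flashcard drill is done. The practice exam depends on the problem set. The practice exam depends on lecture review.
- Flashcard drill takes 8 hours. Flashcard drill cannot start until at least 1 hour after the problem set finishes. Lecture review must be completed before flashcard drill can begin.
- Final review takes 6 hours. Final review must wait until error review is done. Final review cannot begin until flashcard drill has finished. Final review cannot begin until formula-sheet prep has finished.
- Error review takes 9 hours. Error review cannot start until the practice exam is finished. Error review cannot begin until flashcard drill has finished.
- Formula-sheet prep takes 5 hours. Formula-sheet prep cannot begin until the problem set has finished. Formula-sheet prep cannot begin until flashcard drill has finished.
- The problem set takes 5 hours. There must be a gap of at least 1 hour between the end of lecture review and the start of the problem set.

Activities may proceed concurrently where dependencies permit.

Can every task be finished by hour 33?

No

Lecture review can start immediately at hour 0; it finishes at hour 2.
After lecture review (finishes hour 2, plus 1-hour gap → hour 3), the problem set can start at hour 3 and finishes at hour 8.
Flashcard drill needs all of the problem set (finishes hour 8, plus 1-hour gap → hour 9); lecture review (finishes hour 2). That puts its earliest start at hour 9; it finishes at 9 + 8 = hour 17.
For formula-sheet prep: the problem set (finishes hour 8); flashcard drill (finishes hour 17). Taking the maximum gives a start of hour 17, and it finishes at 17 + 5 = hour 22.
The practice exam has to wait for flashcard drill (finishes hour 17, plus 1-hour gap → hour 18); the problem set (finishes hour 8); lecture review (finishes hour 2). The latest of these is hour 18, so the practice exam runs hour 18 to 18 + 8 = hour 26.
Error review needs all of the practice exam (finishes hour 26); flashcard drill (finishes hour 17). That puts its earliest start at hour 26; it finishes at 26 + 9 = hour 35.
Final review needs all of error review (finishes hour 35); flashcard drill (finishes hour 17); formula-sheet prep (finishes hour 22). That puts its earliest start at hour 35; it finishes at 35 + 6 = hour 41.
The earliest everything can be done is hour 41, which is after the deadline of 33, so it is not possible.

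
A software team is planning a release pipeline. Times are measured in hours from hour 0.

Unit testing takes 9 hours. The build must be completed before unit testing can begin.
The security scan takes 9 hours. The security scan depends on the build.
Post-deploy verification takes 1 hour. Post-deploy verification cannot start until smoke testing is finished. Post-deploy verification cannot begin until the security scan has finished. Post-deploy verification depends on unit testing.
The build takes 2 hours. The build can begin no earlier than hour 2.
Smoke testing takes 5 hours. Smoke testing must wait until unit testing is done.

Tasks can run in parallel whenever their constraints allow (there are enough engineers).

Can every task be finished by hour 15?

No

After its own release at hour 2, the build can start at hour 2 and finishes at hour 4.
The security scan waits on the build (finishes hour 4), so it starts at hour 4 and finishes at 4 + 9 = hour 13.
Unit testing cannot begin until the build (finishes hour 4). It runs from hour 4 to 4 + 9 = hour 13.
Smoke testing cannot begin until unit testing (finishes hour 13). It runs from hour 13 to 13 + 5 = hour 18.
For post-deploy verification: smoke testing (finishes hour 18); the security scan (finishes hour 13); unit testing (finishes hour 13). Taking the maximum gives a start of hour 18, and it finishes at 18 + 1 = hour 19.
The earliest everything can be done is hour 19, which is after the deadline of 15, so it is not possible.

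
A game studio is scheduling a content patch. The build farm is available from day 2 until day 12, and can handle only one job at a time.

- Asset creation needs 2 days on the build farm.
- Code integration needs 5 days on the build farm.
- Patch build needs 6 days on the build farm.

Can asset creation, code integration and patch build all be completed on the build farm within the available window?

The build farm window is 12 − 2 = 10 days.
Running back to back, the jobs need 2 + 5 + 6 = 13 days on the build farm.
Since 13 > 10, they cannot all fit.

No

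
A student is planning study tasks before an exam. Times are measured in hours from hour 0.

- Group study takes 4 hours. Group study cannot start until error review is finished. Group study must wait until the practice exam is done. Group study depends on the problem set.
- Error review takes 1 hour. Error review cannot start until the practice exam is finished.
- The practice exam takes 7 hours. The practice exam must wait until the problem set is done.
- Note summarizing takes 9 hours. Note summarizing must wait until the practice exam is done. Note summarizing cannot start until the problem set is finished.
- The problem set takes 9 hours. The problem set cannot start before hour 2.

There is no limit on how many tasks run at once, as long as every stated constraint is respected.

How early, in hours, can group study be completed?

23

The problem set waits on its own release at hour 2, so it starts at hour 2 and finishes at 2 + 9 = hour 11.
The practice exam cannot begin until the problem set (finishes hour 11). It runs from hour 11 to 11 + 7 = hour 18.
Error review waits on the practice exam (finishes hour 18), so it starts at hour 18 and finishes at 18 + 1 = hour 19.
Group study needs all of error review (finishes hour 19); the practice exam (finishes hour 18); the problem set (finishes hour 11). That puts its earliest start at hour 19; it finishes at 19 + 4 = hour 23.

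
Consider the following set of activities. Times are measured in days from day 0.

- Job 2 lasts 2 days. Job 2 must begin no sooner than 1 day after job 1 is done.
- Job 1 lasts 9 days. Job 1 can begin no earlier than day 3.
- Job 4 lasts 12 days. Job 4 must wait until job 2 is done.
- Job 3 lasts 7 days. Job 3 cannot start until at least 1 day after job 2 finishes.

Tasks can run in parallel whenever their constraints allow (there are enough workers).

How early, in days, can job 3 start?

16

After its own release at day 3, job 1 can start at day 3 and finishes at day 12.
After job 1 (finishes day 12, plus 1-day gap → day 13), job 2 can start at day 13 and finishes at day 15.
Job 3 waits on job 2 (finishes day 15, plus 1-day gap → day 16), so the earliest it can start is day 16.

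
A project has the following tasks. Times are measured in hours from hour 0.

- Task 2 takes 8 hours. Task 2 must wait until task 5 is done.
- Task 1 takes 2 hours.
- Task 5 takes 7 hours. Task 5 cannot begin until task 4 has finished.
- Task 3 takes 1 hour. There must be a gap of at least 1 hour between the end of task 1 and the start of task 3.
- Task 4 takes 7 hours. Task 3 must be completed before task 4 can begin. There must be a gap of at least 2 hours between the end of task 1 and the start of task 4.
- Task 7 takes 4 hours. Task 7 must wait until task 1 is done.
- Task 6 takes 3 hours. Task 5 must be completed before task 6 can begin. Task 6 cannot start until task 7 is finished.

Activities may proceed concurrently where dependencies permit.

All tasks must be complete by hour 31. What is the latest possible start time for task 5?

16

To finish by hour 31, task 2 (duration 8) must start no later than hour 23.
Task 6 has no dependents, so it just needs to finish by hour 31. Starting by 31 − 3 = hour 28 achieves that.
For task 5: task 2 (must start by hour 23); task 6 (must start by hour 28). The most restrictive is hour 23; with a 7-hour duration, task 5 must start by hour 16.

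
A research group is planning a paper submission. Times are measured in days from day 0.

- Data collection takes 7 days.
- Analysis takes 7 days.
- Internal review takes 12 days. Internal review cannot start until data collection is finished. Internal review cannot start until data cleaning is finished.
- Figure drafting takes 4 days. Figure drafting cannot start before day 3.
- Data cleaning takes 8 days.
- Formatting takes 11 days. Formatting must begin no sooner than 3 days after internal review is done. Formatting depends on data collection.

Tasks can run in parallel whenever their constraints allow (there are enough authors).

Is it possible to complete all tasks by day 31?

After its own release at day 3, figure drafting can start at day 3 and finishes at day 7.
Analysis has no prerequisites, so it starts at day 0 and finishes at day 7.
Data cleaning has no prerequisites, so it starts at day 0 and finishes at day 8.
Data collection can start immediately at day 0; it finishes at day 7.
For internal review: data collection (finishes day 7); data cleaning (finishes day 8). Taking the maximum gives a start of day 8, and it finishes at 8 + 12 = day 20.
Formatting has to wait for internal review (finishes day 20, plus 3-day gap → day 23); data collection (finishes day 7). The latest of these is day 23, so formatting runs day 23 to 23 + 11 = day 34.
The earliest everything can be done is day 34, which is after the deadline of 31, so it is not possible.

No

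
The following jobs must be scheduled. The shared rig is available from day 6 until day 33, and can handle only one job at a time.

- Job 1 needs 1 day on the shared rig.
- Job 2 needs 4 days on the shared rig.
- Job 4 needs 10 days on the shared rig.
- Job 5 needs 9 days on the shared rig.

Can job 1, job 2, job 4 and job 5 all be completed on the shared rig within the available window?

The shared rig window is 33 − 6 = 27 days.
Running back to back, the jobs need 1 + 4 + 10 + 9 = 24 days on the shared rig.
Since 24 ≤ 27, they fit within the window.

Yes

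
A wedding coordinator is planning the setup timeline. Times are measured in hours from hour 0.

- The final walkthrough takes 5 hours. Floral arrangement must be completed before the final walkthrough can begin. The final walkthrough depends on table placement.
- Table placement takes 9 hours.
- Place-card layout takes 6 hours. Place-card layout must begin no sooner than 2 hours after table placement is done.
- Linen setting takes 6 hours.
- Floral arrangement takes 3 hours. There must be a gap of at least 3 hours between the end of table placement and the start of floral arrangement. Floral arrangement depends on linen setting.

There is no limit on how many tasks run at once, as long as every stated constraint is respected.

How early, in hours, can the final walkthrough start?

Linen setting can start immediately at hour 0; it finishes at hour 6.
Table placement has no prerequisites, so it starts at hour 0 and finishes at hour 9.
For floral arrangement: table placement (finishes hour 9, plus 3-hour gap → hour 12); linen setting (finishes hour 6). Taking the maximum gives a start of hour 12, and it finishes at 12 + 3 = hour 15.
The final walkthrough waits on floral arrangement (finishes hour 15); table placement (finishes hour 9). The latest of these is hour 15, which is the earliest the final walkthrough can start.

15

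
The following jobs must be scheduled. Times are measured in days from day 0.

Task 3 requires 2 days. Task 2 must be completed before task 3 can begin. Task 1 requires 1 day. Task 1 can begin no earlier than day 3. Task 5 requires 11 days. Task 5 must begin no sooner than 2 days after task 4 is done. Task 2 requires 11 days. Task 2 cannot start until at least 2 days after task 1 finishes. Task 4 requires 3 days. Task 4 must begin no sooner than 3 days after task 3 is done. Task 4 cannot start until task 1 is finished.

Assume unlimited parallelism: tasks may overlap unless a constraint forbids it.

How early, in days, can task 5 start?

After its own release at day 3, task 1 can start at day 3 and finishes at day 4.
After task 1 (finishes day 4, plus 2-day gap → day 6), task 2 can start at day 6 and finishes at day 17.
Task 3 waits on task 2 (finishes day 17), so it starts at day 17 and finishes at 17 + 2 = day 19.
Task 4 has to wait for task 3 (finishes day 19, plus 3-day gap → day 22); task 1 (finishes day 4). The latest of these is day 22, so task 4 runs day 22 to 22 + 3 = day 25.
Task 5 waits on task 4 (finishes day 25, plus 2-day gap → day 27), so the earliest it can start is day 27.

27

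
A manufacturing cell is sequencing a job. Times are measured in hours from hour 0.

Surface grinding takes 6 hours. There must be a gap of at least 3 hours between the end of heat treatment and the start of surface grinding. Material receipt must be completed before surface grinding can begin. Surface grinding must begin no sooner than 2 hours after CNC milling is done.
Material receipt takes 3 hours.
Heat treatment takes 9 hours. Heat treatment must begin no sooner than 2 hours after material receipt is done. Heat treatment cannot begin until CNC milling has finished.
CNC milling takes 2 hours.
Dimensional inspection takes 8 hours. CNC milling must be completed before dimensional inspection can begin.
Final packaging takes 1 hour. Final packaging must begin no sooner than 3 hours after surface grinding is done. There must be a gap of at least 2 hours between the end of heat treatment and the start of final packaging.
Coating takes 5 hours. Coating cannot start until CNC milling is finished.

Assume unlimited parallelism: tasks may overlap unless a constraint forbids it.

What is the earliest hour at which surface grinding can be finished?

CNC milling has no prerequisites, so it starts at hour 0 and finishes at hour 2.
Material receipt can start immediately at hour 0; it finishes at hour 3.
Heat treatment has to wait for material receipt (finishes hour 3, plus 2-hour gap → hour 5); CNC milling (finishes hour 2). The latest of these is hour 5, so heat treatment runs hour 5 to 5 + 9 = hour 14.
For surface grinding: heat treatment (finishes hour 14, plus 3-hour gap → hour 17); material receipt (finishes hour 3); CNC milling (finishes hour 2, plus 2-hour gap → hour 4). Taking the maximum gives a start of hour 17, and it finishes at 17 + 6 = hour 23.

23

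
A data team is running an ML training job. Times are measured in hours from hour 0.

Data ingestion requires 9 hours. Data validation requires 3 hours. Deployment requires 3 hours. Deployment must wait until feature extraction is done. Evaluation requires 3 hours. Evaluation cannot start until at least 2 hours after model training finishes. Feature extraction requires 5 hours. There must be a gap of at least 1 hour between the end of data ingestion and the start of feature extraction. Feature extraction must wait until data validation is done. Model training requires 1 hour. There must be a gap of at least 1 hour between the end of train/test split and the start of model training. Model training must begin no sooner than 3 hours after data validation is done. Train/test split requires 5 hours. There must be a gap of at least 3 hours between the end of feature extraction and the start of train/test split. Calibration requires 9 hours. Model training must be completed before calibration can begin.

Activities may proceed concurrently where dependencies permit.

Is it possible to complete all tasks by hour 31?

No

Data validation can start immediately at hour 0; it finishes at hour 3.
Nothing blocks data ingestion, so it runs from hour 0 to hour 9.
Feature extraction has to wait for data ingestion (finishes hour 9, plus 1-hour gap → hour 10); data validation (finishes hour 3). The latest of these is hour 10, so feature extraction runs hour 10 to 10 + 5 = hour 15.
Deployment waits on feature extraction (finishes hour 15), so it starts at hour 15 and finishes at 15 + 3 = hour 18.
Train/test split waits on feature extraction (finishes hour 15, plus 3-hour gap → hour 18), so it starts at hour 18 and finishes at 18 + 5 = hour 23.
Model training cannot start until train/test split (finishes hour 23, plus 1-hour gap → hour 24); data validation (finishes hour 3, plus 3-hour gap → hour 6). The controlling bound is hour 24, so model training finishes at 24 + 1 = hour 25.
After model training (finishes hour 25), calibration can start at hour 25 and finishes at hour 34.
Evaluation waits on model training (finishes hour 25, plus 2-hour gap → hour 27), so it starts at hour 27 and finishes at 27 + 3 = hour 30.
The earliest everything can be done is hour 34, which is after the deadline of 31, so it is not possible.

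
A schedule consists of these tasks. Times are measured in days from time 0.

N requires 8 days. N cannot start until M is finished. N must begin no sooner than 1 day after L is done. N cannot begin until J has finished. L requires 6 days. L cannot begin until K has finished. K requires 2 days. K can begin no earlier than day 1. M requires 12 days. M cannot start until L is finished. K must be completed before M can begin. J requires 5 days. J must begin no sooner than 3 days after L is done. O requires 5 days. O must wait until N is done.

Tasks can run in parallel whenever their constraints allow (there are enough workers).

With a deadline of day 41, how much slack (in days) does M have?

7

K cannot begin until its own release at day 1. It runs from day 1 to 1 + 2 = day 3.
L cannot begin until K (finishes day 3). It runs from day 3 to 3 + 6 = day 9.
For M: L (finishes day 9); K (finishes day 3). Taking the maximum gives a start of day 9, and it finishes at 9 + 12 = day 21.

Working backward from the deadline:
O must finish by day 41; it takes 5 days, so it must start by 41 − 5 = day 36.
Since O (must start by day 36) depends on it, N must finish by day 36. Backing off its 8-day duration gives a latest start of day 28.
M must finish before N (must start by day 28). With a 12-day duration, M must start by 28 − 12 = day 16.
So M can start as early as day 9 and as late as day 16, giving 16 − 9 = 7 days of slack.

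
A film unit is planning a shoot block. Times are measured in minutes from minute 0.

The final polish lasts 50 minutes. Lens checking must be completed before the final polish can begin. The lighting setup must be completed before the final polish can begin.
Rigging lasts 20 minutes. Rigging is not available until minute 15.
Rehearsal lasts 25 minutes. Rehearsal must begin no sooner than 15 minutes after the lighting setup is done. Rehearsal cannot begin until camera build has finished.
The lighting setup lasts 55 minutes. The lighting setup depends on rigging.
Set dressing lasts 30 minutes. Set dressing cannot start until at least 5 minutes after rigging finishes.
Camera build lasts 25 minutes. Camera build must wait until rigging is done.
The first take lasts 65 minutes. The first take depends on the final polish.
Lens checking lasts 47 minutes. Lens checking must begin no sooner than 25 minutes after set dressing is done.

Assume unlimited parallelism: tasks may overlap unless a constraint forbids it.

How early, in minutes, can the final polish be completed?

192

After its own release at minute 15, rigging can start at minute 15 and finishes at minute 35.
The lighting setup waits on rigging (finishes minute 35), so it starts at minute 35 and finishes at 35 + 55 = minute 90.
After rigging (finishes minute 35, plus 5-minute gap → minute 40), set dressing can start at minute 40 and finishes at minute 70.
Lens checking waits on set dressing (finishes minute 70, plus 25-minute gap → minute 95), so it starts at minute 95 and finishes at 95 + 47 = minute 142.
The final polish has to wait for lens checking (finishes minute 142); the lighting setup (finishes minute 90). The latest of these is minute 142, so the final polish runs minute 142 to 142 + 50 = minute 192.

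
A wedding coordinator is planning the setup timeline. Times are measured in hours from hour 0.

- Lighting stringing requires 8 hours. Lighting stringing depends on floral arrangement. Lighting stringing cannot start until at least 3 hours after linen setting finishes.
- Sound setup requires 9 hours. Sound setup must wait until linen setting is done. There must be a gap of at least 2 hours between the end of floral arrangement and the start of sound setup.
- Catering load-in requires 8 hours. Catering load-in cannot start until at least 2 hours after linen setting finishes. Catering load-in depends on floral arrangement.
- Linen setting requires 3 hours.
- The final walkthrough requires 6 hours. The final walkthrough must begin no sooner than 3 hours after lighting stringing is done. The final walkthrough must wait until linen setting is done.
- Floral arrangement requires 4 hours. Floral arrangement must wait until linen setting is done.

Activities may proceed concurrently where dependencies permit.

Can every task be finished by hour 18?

Nothing blocks linen setting, so it runs from hour 0 to hour 3.
After linen setting (finishes hour 3), floral arrangement can start at hour 3 and finishes at hour 7.
Catering load-in needs all of linen setting (finishes hour 3, plus 2-hour gap → hour 5); floral arrangement (finishes hour 7). That puts its earliest start at hour 7; it finishes at 7 + 8 = hour 15.
Sound setup needs all of linen setting (finishes hour 3); floral arrangement (finishes hour 7, plus 2-hour gap → hour 9). That puts its earliest start at hour 9; it finishes at 9 + 9 = hour 18.
For lighting stringing: floral arrangement (finishes hour 7); linen setting (finishes hour 3, plus 3-hour gap → hour 6). Taking the maximum gives a start of hour 7, and it finishes at 7 + 8 = hour 15.
The final walkthrough has to wait for lighting stringing (finishes hour 15, plus 3-hour gap → hour 18); linen setting (finishes hour 3). The latest of these is hour 18, so the final walkthrough runs hour 18 to 18 + 6 = hour 24.
The earliest everything can be done is hour 24, which is after the deadline of 18, so it is not possible.

No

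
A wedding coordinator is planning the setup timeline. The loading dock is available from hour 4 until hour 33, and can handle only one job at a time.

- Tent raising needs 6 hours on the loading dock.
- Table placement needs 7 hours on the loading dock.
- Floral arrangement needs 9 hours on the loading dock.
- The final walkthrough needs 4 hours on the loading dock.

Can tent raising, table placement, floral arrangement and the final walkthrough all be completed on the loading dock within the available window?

Yes

The loading dock window is 33 − 4 = 29 hours.
Running back to back, the jobs need 6 + 7 + 9 + 4 = 26 hours on the loading dock.
Since 26 ≤ 29, they fit within the window.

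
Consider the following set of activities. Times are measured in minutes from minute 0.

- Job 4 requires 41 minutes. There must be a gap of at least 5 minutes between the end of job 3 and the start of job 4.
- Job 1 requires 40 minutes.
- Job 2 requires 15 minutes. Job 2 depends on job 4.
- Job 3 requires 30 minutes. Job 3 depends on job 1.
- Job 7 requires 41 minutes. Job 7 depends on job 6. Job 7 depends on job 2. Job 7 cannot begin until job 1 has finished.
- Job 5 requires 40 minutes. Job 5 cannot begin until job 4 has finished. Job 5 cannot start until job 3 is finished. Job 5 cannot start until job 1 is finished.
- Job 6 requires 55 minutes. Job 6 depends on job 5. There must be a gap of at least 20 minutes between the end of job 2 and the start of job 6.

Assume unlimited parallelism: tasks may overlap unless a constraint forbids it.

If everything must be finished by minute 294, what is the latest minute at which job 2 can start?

To finish by minute 294, job 7 (duration 41) must start no later than minute 253.
Since job 7 (must start by minute 253) depends on it, job 6 must finish by minute 253. Backing off its 55-minute duration gives a latest start of minute 198.
For job 2: job 6 (must start by minute 198, minus 20-minute gap → minute 178); job 7 (must start by minute 253). The most restrictive is minute 178; with a 15-minute duration, job 2 must start by minute 163.

163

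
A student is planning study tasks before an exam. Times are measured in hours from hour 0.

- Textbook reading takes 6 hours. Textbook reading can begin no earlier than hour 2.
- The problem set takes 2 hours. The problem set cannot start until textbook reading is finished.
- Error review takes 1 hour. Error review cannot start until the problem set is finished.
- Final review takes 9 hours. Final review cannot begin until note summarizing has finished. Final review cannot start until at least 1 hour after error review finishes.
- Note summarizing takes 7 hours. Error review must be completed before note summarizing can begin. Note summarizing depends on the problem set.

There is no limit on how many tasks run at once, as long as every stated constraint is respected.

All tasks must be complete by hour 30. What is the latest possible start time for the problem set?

11

Final review must finish by hour 30; it takes 9 hours, so it must start by 30 − 9 = hour 21.
Note summarizing must finish before final review (must start by hour 21). With a 7-hour duration, note summarizing must start by 21 − 7 = hour 14.
Error review feeds note summarizing (must start by hour 14); final review (must start by hour 21, minus 1-hour gap → hour 20). Taking the minimum, error review must finish by hour 14 and start by 14 − 1 = hour 13.
The problem set feeds error review (must start by hour 13); note summarizing (must start by hour 14). Taking the minimum, the problem set must finish by hour 13 and start by 13 − 2 = hour 11.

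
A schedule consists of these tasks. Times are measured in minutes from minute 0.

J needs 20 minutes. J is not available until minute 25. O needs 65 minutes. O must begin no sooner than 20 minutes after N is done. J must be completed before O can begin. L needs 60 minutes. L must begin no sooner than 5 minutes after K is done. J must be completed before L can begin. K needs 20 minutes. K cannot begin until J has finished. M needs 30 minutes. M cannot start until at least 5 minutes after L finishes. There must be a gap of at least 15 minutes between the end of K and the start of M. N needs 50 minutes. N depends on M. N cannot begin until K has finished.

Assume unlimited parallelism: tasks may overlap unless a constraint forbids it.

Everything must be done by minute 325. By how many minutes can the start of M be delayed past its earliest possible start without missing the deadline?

25

J waits on its own release at minute 25, so it starts at minute 25 and finishes at 25 + 20 = minute 45.
K cannot begin until J (finishes minute 45). It runs from minute 45 to 45 + 20 = minute 65.
For L: K (finishes minute 65, plus 5-minute gap → minute 70); J (finishes minute 45). Taking the maximum gives a start of minute 70, and it finishes at 70 + 60 = minute 130.
For M: L (finishes minute 130, plus 5-minute gap → minute 135); K (finishes minute 65, plus 15-minute gap → minute 80). Taking the maximum gives a start of minute 135, and it finishes at 135 + 30 = minute 165.

Working backward from the deadline:
O must finish by minute 325; it takes 65 minutes, so it must start by 325 − 65 = minute 260.
N has to be done before O (must start by minute 260, minus 20-minute gap → minute 240). That means finishing by minute 240, i.e. starting by 240 − 50 = minute 190.
Since N (must start by minute 190) depends on it, M must finish by minute 190. Backing off its 30-minute duration gives a latest start of minute 160.
So M can start as early as minute 135 and as late as minute 160, giving 160 − 135 = 25 minutes of slack.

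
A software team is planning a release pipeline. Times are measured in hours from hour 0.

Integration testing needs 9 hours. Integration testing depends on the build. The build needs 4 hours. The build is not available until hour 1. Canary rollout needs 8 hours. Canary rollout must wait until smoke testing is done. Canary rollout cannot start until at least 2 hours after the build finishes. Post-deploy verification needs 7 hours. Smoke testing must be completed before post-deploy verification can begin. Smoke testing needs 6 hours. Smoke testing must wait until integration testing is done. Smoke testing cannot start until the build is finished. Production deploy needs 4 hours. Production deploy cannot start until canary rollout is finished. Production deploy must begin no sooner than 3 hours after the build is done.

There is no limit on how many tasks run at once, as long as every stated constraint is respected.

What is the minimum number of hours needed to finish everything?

The build cannot begin until its own release at hour 1. It runs from hour 1 to 1 + 4 = hour 5.
Integration testing waits on the build (finishes hour 5), so it starts at hour 5 and finishes at 5 + 9 = hour 14.
Smoke testing has to wait for integration testing (finishes hour 14); the build (finishes hour 5). The latest of these is hour 14, so smoke testing runs hour 14 to 14 + 6 = hour 20.
After smoke testing (finishes hour 20), post-deploy verification can start at hour 20 and finishes at hour 27.
Canary rollout needs all of smoke testing (finishes hour 20); the build (finishes hour 5, plus 2-hour gap → hour 7). That puts its earliest start at hour 20; it finishes at 20 + 8 = hour 28.
Production deploy needs all of canary rollout (finishes hour 28); the build (finishes hour 5, plus 3-hour gap → hour 8). That puts its earliest start at hour 28; it finishes at 28 + 4 = hour 32.
All tasks are finished once the last one completes. Finish times: The build at 5, Integration testing at 14, Smoke testing at 20, Canary rollout at 28, Production deploy at 32, Post-deploy verification at 27. The latest is hour 32.

32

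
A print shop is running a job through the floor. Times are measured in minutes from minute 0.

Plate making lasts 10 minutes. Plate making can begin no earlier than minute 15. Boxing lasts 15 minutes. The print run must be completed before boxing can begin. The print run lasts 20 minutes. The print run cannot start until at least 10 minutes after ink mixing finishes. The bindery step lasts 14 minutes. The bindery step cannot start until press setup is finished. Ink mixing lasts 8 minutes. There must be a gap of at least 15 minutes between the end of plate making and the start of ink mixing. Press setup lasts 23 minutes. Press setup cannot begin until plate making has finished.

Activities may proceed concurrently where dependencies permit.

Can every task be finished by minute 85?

Plate making cannot begin until its own release at minute 15. It runs from minute 15 to 15 + 10 = minute 25.
Press setup waits on plate making (finishes minute 25), so it starts at minute 25 and finishes at 25 + 23 = minute 48.
After press setup (finishes minute 48), the bindery step can start at minute 48 and finishes at minute 62.
Ink mixing waits on plate making (finishes minute 25, plus 15-minute gap → minute 40), so it starts at minute 40 and finishes at 40 + 8 = minute 48.
The print run waits on ink mixing (finishes minute 48, plus 10-minute gap → minute 58), so it starts at minute 58 and finishes at 58 + 20 = minute 78.
After the print run (finishes minute 78), boxing can start at minute 78 and finishes at minute 93.
The earliest everything can be done is minute 93, which is after the deadline of 85, so it is not possible.

No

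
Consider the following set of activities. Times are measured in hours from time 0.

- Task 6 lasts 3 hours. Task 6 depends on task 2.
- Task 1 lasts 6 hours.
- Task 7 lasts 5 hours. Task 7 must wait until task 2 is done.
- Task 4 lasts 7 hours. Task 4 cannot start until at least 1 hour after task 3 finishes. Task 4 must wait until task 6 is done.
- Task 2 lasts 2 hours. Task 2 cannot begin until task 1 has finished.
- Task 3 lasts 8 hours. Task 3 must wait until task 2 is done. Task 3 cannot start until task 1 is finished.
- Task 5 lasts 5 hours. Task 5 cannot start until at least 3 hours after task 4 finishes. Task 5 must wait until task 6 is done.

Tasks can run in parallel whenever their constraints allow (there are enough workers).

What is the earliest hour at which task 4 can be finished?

24

Task 1 can start immediately at hour 0; it finishes at hour 6.
Task 2 cannot begin until task 1 (finishes hour 6). It runs from hour 6 to 6 + 2 = hour 8.
After task 2 (finishes hour 8), task 6 can start at hour 8 and finishes at hour 11.
Task 3 has to wait for task 2 (finishes hour 8); task 1 (finishes hour 6). The latest of these is hour 8, so task 3 runs hour 8 to 8 + 8 = hour 16.
Task 4 needs all of task 3 (finishes hour 16, plus 1-hour gap → hour 17); task 6 (finishes hour 11). That puts its earliest start at hour 17; it finishes at 17 + 7 = hour 24.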